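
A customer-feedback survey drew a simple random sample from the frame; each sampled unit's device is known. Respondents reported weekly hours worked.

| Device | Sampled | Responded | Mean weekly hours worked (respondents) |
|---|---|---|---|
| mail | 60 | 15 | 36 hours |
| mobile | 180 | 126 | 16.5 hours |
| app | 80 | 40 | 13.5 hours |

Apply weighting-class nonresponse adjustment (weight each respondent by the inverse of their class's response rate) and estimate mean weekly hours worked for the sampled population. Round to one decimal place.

19.4

Response rates by class: mail 15/60 = 25%, mobile 126/180 = 70%, app 40/80 = 50%.
With weight = n_sampled/n_responded per class, the weighted class total is n_sampled:
  mail: 60 × 36 = 2160
  mobile: 180 × 16.5 = 2970
  app: 80 × 13.5 = 1080
Adjusted estimate = 6210 / 320 = 19.4062 → 19.4.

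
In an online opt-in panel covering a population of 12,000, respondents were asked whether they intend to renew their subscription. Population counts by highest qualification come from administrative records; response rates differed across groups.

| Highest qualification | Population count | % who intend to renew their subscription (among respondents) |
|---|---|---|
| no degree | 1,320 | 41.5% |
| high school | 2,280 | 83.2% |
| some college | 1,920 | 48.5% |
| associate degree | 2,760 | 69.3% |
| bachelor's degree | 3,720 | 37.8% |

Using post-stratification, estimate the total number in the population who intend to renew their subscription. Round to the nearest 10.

Each cell contributes its population count × the respondent rate:
  no degree: 1,320 × 41.5% = 547.8
  high school: 2,280 × 83.2% = 1896.96
  some college: 1,920 × 48.5% = 931.2
  associate degree: 2,760 × 69.3% = 1912.68
  bachelor's degree: 3,720 × 37.8% = 1406.16
Estimated total = 6694.8 → 6,690.

6,690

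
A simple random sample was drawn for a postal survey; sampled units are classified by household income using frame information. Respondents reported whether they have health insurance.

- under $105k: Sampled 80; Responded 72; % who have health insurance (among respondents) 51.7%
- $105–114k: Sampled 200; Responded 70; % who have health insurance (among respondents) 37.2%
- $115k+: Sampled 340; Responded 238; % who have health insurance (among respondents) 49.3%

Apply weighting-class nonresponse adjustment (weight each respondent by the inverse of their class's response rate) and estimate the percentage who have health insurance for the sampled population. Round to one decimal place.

45.7%

Class response rates: under $105k 72/80 = 90%, $105–114k 70/200 = 35%, $115k+ 238/340 = 70%.
Weighting each respondent by the inverse class response rate inflates each class back to its sampled size, so the class weight is n_sampled:
  under $105k: 80 × 51.7 = 4136
  $105–114k: 200 × 37.2 = 7440
  $115k+: 340 × 49.3 = 16,762
Adjusted estimate = 28,338 / 620 = 45.7065 → 45.7%.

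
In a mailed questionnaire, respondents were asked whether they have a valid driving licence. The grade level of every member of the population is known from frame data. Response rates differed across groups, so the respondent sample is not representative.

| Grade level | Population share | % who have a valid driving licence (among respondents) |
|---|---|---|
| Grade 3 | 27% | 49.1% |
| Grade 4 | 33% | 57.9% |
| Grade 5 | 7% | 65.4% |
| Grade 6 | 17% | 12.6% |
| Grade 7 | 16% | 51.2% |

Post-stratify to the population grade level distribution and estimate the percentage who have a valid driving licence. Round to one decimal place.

47.3%

Reweight to the known grade level distribution:
  Grade 3: 0.27 × 49.1 = 13.257
  Grade 4: 0.33 × 57.9 = 19.107
  Grade 5: 0.07 × 65.4 = 4.578
  Grade 6: 0.17 × 12.6 = 2.142
  Grade 7: 0.16 × 51.2 = 8.192
Post-stratified estimate = 47.276 → 47.3%.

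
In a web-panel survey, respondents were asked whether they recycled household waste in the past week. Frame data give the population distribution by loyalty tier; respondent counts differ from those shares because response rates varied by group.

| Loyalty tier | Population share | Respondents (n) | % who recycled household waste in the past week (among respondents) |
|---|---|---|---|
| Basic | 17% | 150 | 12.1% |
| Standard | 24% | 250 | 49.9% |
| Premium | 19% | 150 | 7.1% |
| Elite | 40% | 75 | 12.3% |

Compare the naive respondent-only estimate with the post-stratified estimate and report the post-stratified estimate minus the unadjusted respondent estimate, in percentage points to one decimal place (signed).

-5.7 percentage points

Naive respondent-only estimate (weights = respondent counts):
  (150/625)×12.1 + (250/625)×49.9 + (150/625)×7.1 + (75/625)×12.3 = 26.044%
Post-stratifying to population shares instead:
  0.17×12.1 + 0.24×49.9 + 0.19×7.1 + 0.4×12.3 = 20.302%
Difference = 20.302 − 26.044 = -5.742 pp.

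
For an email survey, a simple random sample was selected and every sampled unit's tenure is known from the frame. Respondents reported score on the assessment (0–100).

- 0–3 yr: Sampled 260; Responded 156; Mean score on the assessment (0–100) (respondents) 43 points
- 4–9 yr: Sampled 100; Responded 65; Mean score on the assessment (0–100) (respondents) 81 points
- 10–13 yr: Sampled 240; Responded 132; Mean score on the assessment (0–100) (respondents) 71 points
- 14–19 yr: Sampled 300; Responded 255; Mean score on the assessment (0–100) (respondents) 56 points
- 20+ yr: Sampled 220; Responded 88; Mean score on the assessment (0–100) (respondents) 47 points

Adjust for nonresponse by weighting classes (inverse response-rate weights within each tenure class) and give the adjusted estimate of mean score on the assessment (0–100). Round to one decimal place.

Response rates by class: 0–3 yr 156/260 = 60%, 4–9 yr 65/100 = 65%, 10–13 yr 132/240 = 55%, 14–19 yr 255/300 = 85%, 20+ yr 88/220 = 40%.
Weighting each respondent by the inverse class response rate inflates each class back to its sampled size, so the class weight is n_sampled:
  0–3 yr: 260 × 43 = 11,180
  4–9 yr: 100 × 81 = 8100
  10–13 yr: 240 × 71 = 17,040
  14–19 yr: 300 × 56 = 16,800
  20+ yr: 220 × 47 = 10,340
Adjusted estimate = 63,460 / 1,120 = 56.6607 → 56.7.

56.7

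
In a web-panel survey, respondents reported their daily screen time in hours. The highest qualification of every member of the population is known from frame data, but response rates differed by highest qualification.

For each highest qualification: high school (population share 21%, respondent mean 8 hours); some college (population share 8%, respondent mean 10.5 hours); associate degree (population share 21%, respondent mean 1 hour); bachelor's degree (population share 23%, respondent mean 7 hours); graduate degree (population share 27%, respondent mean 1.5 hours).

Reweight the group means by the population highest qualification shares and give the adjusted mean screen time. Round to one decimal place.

4.7

Weight each group's respondent value by its population share:
  high school: 0.21 × 8 = 1.68
  some college: 0.08 × 10.5 = 0.84
  associate degree: 0.21 × 1 = 0.21
  bachelor's degree: 0.23 × 7 = 1.61
  graduate degree: 0.27 × 1.5 = 0.405
Post-stratified estimate = 4.745 → 4.7.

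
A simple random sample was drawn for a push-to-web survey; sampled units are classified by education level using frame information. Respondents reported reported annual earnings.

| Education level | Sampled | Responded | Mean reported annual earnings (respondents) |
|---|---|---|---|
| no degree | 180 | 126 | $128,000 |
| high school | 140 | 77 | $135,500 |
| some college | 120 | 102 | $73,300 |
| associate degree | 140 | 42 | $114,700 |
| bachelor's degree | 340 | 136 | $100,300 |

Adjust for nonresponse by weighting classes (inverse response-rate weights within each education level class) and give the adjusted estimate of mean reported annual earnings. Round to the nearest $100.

$109,700

Response rates by class: no degree 126/180 = 70%, high school 77/140 = 55%, some college 102/120 = 85%, associate degree 42/140 = 30%, bachelor's degree 136/340 = 40%.
Weighting each respondent by the inverse class response rate inflates each class back to its sampled size, so the class weight is n_sampled:
  no degree: 180 × 128,000 = 23,040,000
  high school: 140 × 135,500 = 18,970,000
  some college: 120 × 73,300 = 8,796,000
  associate degree: 140 × 114,700 = 16,058,000
  bachelor's degree: 340 × 100,300 = 34,102,000
Adjusted estimate = 100,966,000 / 920 = 109746 → $109,700.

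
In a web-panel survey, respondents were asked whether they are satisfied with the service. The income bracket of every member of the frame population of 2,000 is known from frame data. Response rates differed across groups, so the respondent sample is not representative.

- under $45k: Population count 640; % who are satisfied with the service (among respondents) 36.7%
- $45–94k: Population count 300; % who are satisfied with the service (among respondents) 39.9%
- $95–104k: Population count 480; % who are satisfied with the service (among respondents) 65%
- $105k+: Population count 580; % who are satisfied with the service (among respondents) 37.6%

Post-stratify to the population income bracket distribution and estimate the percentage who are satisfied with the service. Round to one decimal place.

44.2%

Post-stratification weights by population share, not respondent share:
  under $45k: (640/2,000) × 36.7 = 11.744
  $45–94k: (300/2,000) × 39.9 = 5.985
  $95–104k: (480/2,000) × 65 = 15.6
  $105k+: (580/2,000) × 37.6 = 10.904
Post-stratified estimate = 44.233 → 44.2%.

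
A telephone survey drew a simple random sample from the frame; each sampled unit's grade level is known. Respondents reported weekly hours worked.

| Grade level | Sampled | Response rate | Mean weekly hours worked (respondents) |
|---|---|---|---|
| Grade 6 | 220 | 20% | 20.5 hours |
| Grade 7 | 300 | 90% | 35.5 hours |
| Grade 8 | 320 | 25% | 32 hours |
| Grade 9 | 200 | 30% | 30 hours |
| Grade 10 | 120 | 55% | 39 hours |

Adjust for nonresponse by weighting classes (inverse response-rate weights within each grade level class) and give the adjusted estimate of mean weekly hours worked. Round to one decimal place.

Weighting each respondent by the inverse class response rate inflates each class back to its sampled size, so the class weight is n_sampled:
  Grade 6: 220 × 20.5 = 4510
  Grade 7: 300 × 35.5 = 10,650
  Grade 8: 320 × 32 = 10,240
  Grade 9: 200 × 30 = 6000
  Grade 10: 120 × 39 = 4680
Adjusted estimate = 36,080 / 1,160 = 31.1034 → 31.1.

31.1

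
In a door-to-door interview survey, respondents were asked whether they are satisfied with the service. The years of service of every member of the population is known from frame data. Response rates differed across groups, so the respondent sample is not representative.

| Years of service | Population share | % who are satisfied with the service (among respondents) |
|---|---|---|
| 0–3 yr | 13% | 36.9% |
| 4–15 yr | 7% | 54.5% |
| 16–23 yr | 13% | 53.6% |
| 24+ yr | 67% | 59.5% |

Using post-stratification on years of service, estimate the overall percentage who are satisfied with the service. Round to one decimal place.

55.4%

Weight each group's respondent value by its population share:
  0–3 yr: 0.13 × 36.9 = 4.797
  4–15 yr: 0.07 × 54.5 = 3.815
  16–23 yr: 0.13 × 53.6 = 6.968
  24+ yr: 0.67 × 59.5 = 39.865
Post-stratified estimate = 55.445 → 55.4%.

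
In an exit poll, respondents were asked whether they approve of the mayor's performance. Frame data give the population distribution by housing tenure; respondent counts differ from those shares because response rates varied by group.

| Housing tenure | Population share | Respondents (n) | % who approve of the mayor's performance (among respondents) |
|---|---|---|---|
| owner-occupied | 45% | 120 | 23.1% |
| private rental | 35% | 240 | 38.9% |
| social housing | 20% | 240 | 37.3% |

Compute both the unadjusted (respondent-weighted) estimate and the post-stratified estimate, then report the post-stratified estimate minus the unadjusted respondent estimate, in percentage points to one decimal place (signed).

Without adjustment, the pooled respondent share is:
  (120/600)×23.1 + (240/600)×38.9 + (240/600)×37.3 = 35.1%
Post-stratified estimate weights by population shares:
  0.45×23.1 + 0.35×38.9 + 0.2×37.3 = 31.47%
Difference = 31.47 − 35.1 = -3.63 pp.

-3.6 percentage points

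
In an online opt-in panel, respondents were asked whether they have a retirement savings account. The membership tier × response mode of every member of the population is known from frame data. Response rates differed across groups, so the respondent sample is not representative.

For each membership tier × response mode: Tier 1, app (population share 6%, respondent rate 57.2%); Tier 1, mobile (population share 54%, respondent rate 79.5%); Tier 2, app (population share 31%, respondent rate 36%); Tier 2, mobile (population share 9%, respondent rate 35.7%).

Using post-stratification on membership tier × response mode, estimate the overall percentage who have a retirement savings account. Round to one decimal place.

60.7%

Weight each group's respondent value by its population share:
  Tier 1, app: 0.06 × 57.2 = 3.432
  Tier 1, mobile: 0.54 × 79.5 = 42.93
  Tier 2, app: 0.31 × 36 = 11.16
  Tier 2, mobile: 0.09 × 35.7 = 3.213
Post-stratified estimate = 60.735 → 60.7%.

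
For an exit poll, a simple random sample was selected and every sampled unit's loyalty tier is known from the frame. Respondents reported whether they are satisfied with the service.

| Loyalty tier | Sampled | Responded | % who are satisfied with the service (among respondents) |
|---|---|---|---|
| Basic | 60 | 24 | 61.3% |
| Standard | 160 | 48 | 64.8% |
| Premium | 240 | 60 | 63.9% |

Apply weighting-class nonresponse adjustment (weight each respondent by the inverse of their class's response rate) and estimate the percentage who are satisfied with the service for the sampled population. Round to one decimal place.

Response rates by class: Basic 24/60 = 40%, Standard 48/160 = 30%, Premium 60/240 = 25%.
Weighting each respondent by the inverse class response rate inflates each class back to its sampled size, so the class weight is n_sampled:
  Basic: 60 × 61.3 = 3678
  Standard: 160 × 64.8 = 10,368
  Premium: 240 × 63.9 = 15,336
Adjusted estimate = 29,382 / 460 = 63.8739 → 63.9%.

63.9%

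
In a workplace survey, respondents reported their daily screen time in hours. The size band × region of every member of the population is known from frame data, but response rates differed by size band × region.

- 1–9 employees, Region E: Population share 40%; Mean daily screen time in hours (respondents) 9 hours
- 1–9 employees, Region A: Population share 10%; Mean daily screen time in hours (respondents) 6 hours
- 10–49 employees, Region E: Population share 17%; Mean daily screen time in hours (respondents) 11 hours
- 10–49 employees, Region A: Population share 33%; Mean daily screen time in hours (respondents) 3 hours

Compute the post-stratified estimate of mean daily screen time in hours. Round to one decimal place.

7.1

Post-stratification weights by population share, not respondent share:
  1–9 employees, Region E: 0.4 × 9 = 3.6
  1–9 employees, Region A: 0.1 × 6 = 0.6
  10–49 employees, Region E: 0.17 × 11 = 1.87
  10–49 employees, Region A: 0.33 × 3 = 0.99
Post-stratified estimate = 7.06 → 7.1.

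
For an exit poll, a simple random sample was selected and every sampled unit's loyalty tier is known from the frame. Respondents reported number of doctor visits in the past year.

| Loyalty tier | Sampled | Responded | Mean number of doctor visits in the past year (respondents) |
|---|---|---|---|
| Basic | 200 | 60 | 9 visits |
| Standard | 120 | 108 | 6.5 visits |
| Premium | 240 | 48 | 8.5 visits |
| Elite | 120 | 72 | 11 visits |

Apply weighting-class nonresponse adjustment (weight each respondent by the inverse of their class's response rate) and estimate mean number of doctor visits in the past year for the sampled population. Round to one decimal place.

8.7

Response rates by class: Basic 60/200 = 30%, Standard 108/120 = 90%, Premium 48/240 = 20%, Elite 72/120 = 60%.
Inverse-response-rate weighting restores each class to its sampled count, so class totals weight by n_sampled:
  Basic: 200 × 9 = 1800
  Standard: 120 × 6.5 = 780
  Premium: 240 × 8.5 = 2040
  Elite: 120 × 11 = 1320
Adjusted estimate = 5940 / 680 = 8.73529 → 8.7.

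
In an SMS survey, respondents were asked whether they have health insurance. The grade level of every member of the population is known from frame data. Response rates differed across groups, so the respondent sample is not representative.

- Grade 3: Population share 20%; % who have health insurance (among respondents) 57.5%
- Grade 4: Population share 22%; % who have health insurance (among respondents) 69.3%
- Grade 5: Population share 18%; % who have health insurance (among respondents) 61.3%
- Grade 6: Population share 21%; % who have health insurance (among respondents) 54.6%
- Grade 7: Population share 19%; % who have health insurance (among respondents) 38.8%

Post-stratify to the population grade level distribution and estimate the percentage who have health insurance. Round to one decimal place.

Each cell contributes population-share × respondent value:
  Grade 3: 0.2 × 57.5 = 11.5
  Grade 4: 0.22 × 69.3 = 15.246
  Grade 5: 0.18 × 61.3 = 11.034
  Grade 6: 0.21 × 54.6 = 11.466
  Grade 7: 0.19 × 38.8 = 7.372
Post-stratified estimate = 56.618 → 56.6%.

56.6%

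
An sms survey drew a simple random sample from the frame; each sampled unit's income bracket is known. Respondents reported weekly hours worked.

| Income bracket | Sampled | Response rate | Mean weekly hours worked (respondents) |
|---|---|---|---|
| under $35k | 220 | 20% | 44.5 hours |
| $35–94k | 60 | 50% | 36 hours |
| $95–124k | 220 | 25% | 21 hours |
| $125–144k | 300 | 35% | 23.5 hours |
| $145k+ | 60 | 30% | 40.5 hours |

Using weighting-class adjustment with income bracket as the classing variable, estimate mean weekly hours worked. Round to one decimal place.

30.3

Each respondent's weight = sampled/responded in their class; summing within a class gives n_sampled, so:
  under $35k: 220 × 44.5 = 9790
  $35–94k: 60 × 36 = 2160
  $95–124k: 220 × 21 = 4620
  $125–144k: 300 × 23.5 = 7050
  $145k+: 60 × 40.5 = 2430
Adjusted estimate = 26,050 / 860 = 30.2907 → 30.3.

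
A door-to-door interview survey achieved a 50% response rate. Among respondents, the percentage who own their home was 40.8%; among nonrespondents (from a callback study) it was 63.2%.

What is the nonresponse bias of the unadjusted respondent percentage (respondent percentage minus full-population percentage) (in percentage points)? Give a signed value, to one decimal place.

Nonresponse fraction = 1 − 0.5 = 0.5.
Bias = (nonresponse fraction) × (respondent percentage − nonrespondent percentage)
     = 0.5 × (40.8 − 63.2) = 0.5 × -22.4 = -11.2.

-11.2 percentage points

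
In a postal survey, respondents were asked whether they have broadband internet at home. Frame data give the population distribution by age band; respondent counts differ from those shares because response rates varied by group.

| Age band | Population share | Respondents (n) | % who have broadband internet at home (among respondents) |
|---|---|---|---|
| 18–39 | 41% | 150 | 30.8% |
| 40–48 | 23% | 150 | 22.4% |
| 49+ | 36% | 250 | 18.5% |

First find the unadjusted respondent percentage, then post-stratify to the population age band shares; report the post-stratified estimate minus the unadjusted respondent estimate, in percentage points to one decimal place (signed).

Without adjustment, the pooled respondent share is:
  (150/550)×30.8 + (150/550)×22.4 + (250/550)×18.5 = 22.9182%
Post-stratifying to population shares instead:
  0.41×30.8 + 0.23×22.4 + 0.36×18.5 = 24.44%
Difference = 24.44 − 22.9182 = 1.5218 pp.

+1.5 percentage points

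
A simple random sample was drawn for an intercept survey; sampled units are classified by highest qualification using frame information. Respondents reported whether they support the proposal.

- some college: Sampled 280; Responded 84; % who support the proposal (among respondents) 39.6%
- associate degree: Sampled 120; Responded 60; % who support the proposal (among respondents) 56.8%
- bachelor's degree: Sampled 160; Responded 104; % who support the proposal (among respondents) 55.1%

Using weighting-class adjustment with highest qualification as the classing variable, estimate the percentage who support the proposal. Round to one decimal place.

Response rates by class: some college 84/280 = 30%, associate degree 60/120 = 50%, bachelor's degree 104/160 = 65%.
Each respondent's weight = sampled/responded in their class; summing within a class gives n_sampled, so:
  some college: 280 × 39.6 = 11,088
  associate degree: 120 × 56.8 = 6816
  bachelor's degree: 160 × 55.1 = 8816
Adjusted estimate = 26,720 / 560 = 47.7143 → 47.7%.

47.7%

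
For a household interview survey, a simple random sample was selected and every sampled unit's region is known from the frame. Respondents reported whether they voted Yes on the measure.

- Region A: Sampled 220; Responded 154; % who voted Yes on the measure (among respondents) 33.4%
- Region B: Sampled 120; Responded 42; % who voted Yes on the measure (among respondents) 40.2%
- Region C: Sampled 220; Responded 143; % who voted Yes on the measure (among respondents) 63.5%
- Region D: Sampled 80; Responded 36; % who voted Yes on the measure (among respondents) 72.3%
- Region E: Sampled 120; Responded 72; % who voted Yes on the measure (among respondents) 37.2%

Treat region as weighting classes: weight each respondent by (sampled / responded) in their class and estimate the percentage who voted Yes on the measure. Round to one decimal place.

Class response rates: Region A 154/220 = 70%, Region B 42/120 = 35%, Region C 143/220 = 65%, Region D 36/80 = 45%, Region E 72/120 = 60%.
Weighting each respondent by the inverse class response rate inflates each class back to its sampled size, so the class weight is n_sampled:
  Region A: 220 × 33.4 = 7348
  Region B: 120 × 40.2 = 4824
  Region C: 220 × 63.5 = 13,970
  Region D: 80 × 72.3 = 5784
  Region E: 120 × 37.2 = 4464
Adjusted estimate = 36,390 / 760 = 47.8816 → 47.9%.

47.9%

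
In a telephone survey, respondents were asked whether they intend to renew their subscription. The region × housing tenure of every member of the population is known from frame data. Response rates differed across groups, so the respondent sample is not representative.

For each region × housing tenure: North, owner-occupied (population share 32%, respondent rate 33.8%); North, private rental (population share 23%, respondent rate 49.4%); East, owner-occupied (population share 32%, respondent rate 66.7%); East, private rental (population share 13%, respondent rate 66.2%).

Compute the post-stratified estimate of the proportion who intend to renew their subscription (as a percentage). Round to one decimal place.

52.1%

Post-stratification weights by population share, not respondent share:
  North, owner-occupied: 0.32 × 33.8 = 10.816
  North, private rental: 0.23 × 49.4 = 11.362
  East, owner-occupied: 0.32 × 66.7 = 21.344
  East, private rental: 0.13 × 66.2 = 8.606
Post-stratified estimate = 52.128 → 52.1%.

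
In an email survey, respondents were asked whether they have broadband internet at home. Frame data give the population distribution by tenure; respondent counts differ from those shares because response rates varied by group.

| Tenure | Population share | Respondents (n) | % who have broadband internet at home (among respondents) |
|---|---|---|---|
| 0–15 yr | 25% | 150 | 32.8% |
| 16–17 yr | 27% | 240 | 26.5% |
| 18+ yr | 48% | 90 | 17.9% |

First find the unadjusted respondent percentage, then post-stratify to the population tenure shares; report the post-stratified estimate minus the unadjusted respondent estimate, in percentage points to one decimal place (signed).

Unadjusted (pooled respondent) estimate weights by respondent counts:
  (150/480)×32.8 + (240/480)×26.5 + (90/480)×17.9 = 26.8562%
Post-stratified estimate weights by population shares:
  0.25×32.8 + 0.27×26.5 + 0.48×17.9 = 23.947%
Difference = 23.947 − 26.8562 = -2.9093 pp.

-2.9 percentage points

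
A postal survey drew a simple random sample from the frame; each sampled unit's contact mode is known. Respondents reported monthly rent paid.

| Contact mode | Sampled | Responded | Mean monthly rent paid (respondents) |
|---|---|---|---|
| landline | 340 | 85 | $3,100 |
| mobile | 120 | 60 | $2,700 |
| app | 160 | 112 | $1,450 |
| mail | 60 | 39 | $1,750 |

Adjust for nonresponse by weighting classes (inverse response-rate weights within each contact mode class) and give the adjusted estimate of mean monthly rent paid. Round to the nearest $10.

$2,520

Class response rates: landline 85/340 = 25%, mobile 60/120 = 50%, app 112/160 = 70%, mail 39/60 = 65%.
Weighting each respondent by the inverse class response rate inflates each class back to its sampled size, so the class weight is n_sampled:
  landline: 340 × 3100 = 1,054,000
  mobile: 120 × 2700 = 324,000
  app: 160 × 1450 = 232,000
  mail: 60 × 1750 = 105,000
Adjusted estimate = 1,715,000 / 680 = 2522.06 → $2,520.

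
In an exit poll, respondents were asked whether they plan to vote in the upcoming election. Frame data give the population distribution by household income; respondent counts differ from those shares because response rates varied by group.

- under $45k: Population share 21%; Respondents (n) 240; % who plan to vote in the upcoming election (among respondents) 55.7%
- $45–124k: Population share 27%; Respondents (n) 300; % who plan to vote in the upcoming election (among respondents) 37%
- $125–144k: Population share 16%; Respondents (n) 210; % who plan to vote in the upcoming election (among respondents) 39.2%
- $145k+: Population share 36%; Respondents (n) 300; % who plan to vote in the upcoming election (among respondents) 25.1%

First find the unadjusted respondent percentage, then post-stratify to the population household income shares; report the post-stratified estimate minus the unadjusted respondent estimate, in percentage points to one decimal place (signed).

-1.3 percentage points

Without adjustment, the pooled respondent share is:
  (240/1050)×55.7 + (300/1050)×37 + (210/1050)×39.2 + (300/1050)×25.1 = 38.3143%
Post-stratified estimate weights by population shares:
  0.21×55.7 + 0.27×37 + 0.16×39.2 + 0.36×25.1 = 36.995%
Difference = 36.995 − 38.3143 = -1.3193 pp.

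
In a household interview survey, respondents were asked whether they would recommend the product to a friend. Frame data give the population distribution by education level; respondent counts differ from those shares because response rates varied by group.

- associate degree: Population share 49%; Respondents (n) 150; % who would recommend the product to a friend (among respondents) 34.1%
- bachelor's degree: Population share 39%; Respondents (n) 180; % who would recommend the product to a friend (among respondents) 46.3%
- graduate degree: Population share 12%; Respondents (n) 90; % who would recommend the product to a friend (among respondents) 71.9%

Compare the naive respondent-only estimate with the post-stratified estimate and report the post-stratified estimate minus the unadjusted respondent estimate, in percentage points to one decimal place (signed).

-4.0 percentage points

Naive respondent-only estimate (weights = respondent counts):
  (150/420)×34.1 + (180/420)×46.3 + (90/420)×71.9 = 47.4286%
Post-stratified estimate weights by population shares:
  0.49×34.1 + 0.39×46.3 + 0.12×71.9 = 43.394%
Difference = 43.394 − 47.4286 = -4.0346 pp.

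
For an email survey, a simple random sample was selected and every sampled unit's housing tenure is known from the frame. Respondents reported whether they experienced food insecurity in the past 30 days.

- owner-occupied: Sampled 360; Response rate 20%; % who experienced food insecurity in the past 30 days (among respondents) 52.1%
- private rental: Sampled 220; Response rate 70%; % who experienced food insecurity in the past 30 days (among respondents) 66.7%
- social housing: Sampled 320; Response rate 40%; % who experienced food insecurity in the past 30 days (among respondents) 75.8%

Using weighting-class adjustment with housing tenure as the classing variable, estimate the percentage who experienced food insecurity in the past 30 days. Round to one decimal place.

Each respondent's weight = sampled/responded in their class; summing within a class gives n_sampled, so:
  owner-occupied: 360 × 52.1 = 18,756
  private rental: 220 × 66.7 = 14,674
  social housing: 320 × 75.8 = 24,256
Adjusted estimate = 57,686 / 900 = 64.0956 → 64.1%.

64.1%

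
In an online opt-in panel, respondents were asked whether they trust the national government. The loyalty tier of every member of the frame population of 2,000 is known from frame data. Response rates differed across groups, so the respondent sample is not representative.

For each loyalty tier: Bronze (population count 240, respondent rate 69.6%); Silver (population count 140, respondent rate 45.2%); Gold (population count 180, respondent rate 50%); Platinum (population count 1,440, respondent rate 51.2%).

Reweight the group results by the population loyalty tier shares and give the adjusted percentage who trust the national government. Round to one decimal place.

Reweight to the known loyalty tier distribution:
  Bronze: (240/2,000) × 69.6 = 8.352
  Silver: (140/2,000) × 45.2 = 3.164
  Gold: (180/2,000) × 50 = 4.5
  Platinum: (1,440/2,000) × 51.2 = 36.864
Post-stratified estimate = 52.88 → 52.9%.

52.9%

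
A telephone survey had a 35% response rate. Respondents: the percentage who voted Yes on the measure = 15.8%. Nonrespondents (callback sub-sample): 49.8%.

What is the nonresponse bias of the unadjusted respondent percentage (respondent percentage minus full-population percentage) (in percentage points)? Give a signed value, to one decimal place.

Nonresponse fraction = 1 − 0.35 = 0.65.
Bias = (nonresponse fraction) × (respondent percentage − nonrespondent percentage)
     = 0.65 × (15.8 − 49.8) = 0.65 × -34 = -22.1.

-22.1 percentage points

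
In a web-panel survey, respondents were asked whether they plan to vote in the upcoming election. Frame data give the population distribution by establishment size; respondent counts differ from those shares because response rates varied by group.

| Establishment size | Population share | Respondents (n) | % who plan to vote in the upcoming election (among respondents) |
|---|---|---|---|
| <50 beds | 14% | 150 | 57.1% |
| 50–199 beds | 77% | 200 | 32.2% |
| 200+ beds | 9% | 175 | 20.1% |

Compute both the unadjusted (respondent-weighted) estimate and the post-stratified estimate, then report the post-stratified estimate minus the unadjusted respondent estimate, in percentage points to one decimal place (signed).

-0.7 percentage points

Naive respondent-only estimate (weights = respondent counts):
  (150/525)×57.1 + (200/525)×32.2 + (175/525)×20.1 = 35.281%
Post-stratifying to population shares instead:
  0.14×57.1 + 0.77×32.2 + 0.09×20.1 = 34.597%
Difference = 34.597 − 35.281 = -0.684 pp.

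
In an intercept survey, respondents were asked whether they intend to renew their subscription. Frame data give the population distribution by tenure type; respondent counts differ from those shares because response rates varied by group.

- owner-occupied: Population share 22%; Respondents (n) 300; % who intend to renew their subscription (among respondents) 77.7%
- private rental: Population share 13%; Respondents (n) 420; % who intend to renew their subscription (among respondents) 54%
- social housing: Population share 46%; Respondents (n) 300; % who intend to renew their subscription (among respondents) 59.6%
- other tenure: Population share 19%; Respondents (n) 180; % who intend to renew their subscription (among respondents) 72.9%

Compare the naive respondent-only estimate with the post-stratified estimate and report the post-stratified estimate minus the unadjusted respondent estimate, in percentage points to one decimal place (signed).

Without adjustment, the pooled respondent share is:
  (300/1200)×77.7 + (420/1200)×54 + (300/1200)×59.6 + (180/1200)×72.9 = 64.16%
Reweighting by population tenure type shares:
  0.22×77.7 + 0.13×54 + 0.46×59.6 + 0.19×72.9 = 65.381%
Difference = 65.381 − 64.16 = 1.221 pp.

+1.2 percentage points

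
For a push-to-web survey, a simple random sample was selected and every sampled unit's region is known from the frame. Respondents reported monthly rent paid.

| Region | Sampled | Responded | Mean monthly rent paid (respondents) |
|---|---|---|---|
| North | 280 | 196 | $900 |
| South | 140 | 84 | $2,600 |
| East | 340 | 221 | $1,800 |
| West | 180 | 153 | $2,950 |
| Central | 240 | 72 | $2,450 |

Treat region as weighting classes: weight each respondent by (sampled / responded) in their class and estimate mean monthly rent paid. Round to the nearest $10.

$1,990

Class response rates: North 196/280 = 70%, South 84/140 = 60%, East 221/340 = 65%, West 153/180 = 85%, Central 72/240 = 30%.
With weight = n_sampled/n_responded per class, the weighted class total is n_sampled:
  North: 280 × 900 = 252,000
  South: 140 × 2600 = 364,000
  East: 340 × 1800 = 612,000
  West: 180 × 2950 = 531,000
  Central: 240 × 2450 = 588,000
Adjusted estimate = 2,347,000 / 1,180 = 1988.98 → $1,990.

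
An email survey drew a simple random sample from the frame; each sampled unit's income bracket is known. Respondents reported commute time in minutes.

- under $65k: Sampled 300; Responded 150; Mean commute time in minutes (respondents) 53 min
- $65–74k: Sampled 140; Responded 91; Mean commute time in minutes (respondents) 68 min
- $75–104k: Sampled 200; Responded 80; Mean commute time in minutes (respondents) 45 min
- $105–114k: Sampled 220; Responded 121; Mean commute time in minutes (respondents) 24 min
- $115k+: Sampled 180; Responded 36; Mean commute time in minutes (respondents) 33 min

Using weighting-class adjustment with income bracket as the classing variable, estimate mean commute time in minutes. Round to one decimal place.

43.9

Class response rates: under $65k 150/300 = 50%, $65–74k 91/140 = 65%, $75–104k 80/200 = 40%, $105–114k 121/220 = 55%, $115k+ 36/180 = 20%.
Weighting each respondent by the inverse class response rate inflates each class back to its sampled size, so the class weight is n_sampled:
  under $65k: 300 × 53 = 15,900
  $65–74k: 140 × 68 = 9520
  $75–104k: 200 × 45 = 9000
  $105–114k: 220 × 24 = 5280
  $115k+: 180 × 33 = 5940
Adjusted estimate = 45,640 / 1,040 = 43.8846 → 43.9.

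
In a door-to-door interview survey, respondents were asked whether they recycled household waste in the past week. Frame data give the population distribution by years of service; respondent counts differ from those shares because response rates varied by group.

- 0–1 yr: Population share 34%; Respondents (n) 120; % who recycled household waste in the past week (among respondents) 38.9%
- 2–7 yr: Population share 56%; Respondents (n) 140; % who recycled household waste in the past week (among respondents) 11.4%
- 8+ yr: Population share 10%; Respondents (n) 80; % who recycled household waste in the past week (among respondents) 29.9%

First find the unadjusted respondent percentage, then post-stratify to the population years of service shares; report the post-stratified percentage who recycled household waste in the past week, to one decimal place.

Unadjusted (pooled respondent) estimate weights by respondent counts:
  (120/340)×38.9 + (140/340)×11.4 + (80/340)×29.9 = 25.4588%
Post-stratifying to population shares instead:
  0.34×38.9 + 0.56×11.4 + 0.1×29.9 = 22.6%

22.6%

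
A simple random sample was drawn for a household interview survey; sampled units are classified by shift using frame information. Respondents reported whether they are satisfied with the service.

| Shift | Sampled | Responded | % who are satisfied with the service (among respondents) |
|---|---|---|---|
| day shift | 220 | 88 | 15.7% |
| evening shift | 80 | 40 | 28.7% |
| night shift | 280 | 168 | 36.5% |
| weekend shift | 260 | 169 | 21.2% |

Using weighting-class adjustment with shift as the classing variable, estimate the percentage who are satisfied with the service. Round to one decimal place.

25.6%

Response rates by class: day shift 88/220 = 40%, evening shift 40/80 = 50%, night shift 168/280 = 60%, weekend shift 169/260 = 65%.
Weighting each respondent by the inverse class response rate inflates each class back to its sampled size, so the class weight is n_sampled:
  day shift: 220 × 15.7 = 3454
  evening shift: 80 × 28.7 = 2296
  night shift: 280 × 36.5 = 10,220
  weekend shift: 260 × 21.2 = 5512
Adjusted estimate = 21,482 / 840 = 25.5738 → 25.6%.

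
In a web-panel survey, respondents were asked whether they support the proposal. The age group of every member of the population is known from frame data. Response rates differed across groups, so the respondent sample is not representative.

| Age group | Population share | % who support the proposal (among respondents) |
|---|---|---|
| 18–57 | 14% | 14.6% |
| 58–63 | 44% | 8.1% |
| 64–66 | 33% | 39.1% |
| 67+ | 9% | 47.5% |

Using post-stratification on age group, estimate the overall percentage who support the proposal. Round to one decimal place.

Reweight to the known age group distribution:
  18–57: 0.14 × 14.6 = 2.044
  58–63: 0.44 × 8.1 = 3.564
  64–66: 0.33 × 39.1 = 12.903
  67+: 0.09 × 47.5 = 4.275
Post-stratified estimate = 22.786 → 22.8%.

22.8%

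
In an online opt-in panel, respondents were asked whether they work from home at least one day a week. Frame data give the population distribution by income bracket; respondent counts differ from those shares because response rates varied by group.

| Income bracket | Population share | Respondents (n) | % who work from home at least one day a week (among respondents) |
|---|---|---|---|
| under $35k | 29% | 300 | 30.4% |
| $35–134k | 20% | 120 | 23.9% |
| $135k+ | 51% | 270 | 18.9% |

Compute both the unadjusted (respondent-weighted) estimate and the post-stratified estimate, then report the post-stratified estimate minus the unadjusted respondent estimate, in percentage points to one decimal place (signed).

Unadjusted (pooled respondent) estimate weights by respondent counts:
  (300/690)×30.4 + (120/690)×23.9 + (270/690)×18.9 = 24.7696%
Reweighting by population income bracket shares:
  0.29×30.4 + 0.2×23.9 + 0.51×18.9 = 23.235%
Difference = 23.235 − 24.7696 = -1.5346 pp.

-1.5 percentage points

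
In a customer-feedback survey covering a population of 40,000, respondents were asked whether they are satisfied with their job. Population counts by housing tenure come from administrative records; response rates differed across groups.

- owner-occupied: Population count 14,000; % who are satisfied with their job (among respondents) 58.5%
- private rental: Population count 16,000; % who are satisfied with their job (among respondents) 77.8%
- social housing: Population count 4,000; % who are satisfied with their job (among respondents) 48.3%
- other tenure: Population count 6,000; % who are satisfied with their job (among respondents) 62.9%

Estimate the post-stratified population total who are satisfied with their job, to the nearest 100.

Estimated count per cell = population count × respondent percentage:
  owner-occupied: 14,000 × 58.5% = 8190
  private rental: 16,000 × 77.8% = 12,448
  social housing: 4,000 × 48.3% = 1932
  other tenure: 6,000 × 62.9% = 3774
Estimated total = 26,344 → 26,300.

26,300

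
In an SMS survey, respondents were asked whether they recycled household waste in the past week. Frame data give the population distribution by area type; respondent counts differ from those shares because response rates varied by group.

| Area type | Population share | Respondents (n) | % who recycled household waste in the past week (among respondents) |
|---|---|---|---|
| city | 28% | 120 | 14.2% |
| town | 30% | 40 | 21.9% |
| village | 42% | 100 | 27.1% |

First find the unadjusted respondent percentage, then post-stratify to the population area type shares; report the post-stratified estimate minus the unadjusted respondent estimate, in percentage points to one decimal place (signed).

+1.6 percentage points

Naive respondent-only estimate (weights = respondent counts):
  (120/260)×14.2 + (40/260)×21.9 + (100/260)×27.1 = 20.3462%
Reweighting by population area type shares:
  0.28×14.2 + 0.3×21.9 + 0.42×27.1 = 21.928%
Difference = 21.928 − 20.3462 = 1.5818 pp.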